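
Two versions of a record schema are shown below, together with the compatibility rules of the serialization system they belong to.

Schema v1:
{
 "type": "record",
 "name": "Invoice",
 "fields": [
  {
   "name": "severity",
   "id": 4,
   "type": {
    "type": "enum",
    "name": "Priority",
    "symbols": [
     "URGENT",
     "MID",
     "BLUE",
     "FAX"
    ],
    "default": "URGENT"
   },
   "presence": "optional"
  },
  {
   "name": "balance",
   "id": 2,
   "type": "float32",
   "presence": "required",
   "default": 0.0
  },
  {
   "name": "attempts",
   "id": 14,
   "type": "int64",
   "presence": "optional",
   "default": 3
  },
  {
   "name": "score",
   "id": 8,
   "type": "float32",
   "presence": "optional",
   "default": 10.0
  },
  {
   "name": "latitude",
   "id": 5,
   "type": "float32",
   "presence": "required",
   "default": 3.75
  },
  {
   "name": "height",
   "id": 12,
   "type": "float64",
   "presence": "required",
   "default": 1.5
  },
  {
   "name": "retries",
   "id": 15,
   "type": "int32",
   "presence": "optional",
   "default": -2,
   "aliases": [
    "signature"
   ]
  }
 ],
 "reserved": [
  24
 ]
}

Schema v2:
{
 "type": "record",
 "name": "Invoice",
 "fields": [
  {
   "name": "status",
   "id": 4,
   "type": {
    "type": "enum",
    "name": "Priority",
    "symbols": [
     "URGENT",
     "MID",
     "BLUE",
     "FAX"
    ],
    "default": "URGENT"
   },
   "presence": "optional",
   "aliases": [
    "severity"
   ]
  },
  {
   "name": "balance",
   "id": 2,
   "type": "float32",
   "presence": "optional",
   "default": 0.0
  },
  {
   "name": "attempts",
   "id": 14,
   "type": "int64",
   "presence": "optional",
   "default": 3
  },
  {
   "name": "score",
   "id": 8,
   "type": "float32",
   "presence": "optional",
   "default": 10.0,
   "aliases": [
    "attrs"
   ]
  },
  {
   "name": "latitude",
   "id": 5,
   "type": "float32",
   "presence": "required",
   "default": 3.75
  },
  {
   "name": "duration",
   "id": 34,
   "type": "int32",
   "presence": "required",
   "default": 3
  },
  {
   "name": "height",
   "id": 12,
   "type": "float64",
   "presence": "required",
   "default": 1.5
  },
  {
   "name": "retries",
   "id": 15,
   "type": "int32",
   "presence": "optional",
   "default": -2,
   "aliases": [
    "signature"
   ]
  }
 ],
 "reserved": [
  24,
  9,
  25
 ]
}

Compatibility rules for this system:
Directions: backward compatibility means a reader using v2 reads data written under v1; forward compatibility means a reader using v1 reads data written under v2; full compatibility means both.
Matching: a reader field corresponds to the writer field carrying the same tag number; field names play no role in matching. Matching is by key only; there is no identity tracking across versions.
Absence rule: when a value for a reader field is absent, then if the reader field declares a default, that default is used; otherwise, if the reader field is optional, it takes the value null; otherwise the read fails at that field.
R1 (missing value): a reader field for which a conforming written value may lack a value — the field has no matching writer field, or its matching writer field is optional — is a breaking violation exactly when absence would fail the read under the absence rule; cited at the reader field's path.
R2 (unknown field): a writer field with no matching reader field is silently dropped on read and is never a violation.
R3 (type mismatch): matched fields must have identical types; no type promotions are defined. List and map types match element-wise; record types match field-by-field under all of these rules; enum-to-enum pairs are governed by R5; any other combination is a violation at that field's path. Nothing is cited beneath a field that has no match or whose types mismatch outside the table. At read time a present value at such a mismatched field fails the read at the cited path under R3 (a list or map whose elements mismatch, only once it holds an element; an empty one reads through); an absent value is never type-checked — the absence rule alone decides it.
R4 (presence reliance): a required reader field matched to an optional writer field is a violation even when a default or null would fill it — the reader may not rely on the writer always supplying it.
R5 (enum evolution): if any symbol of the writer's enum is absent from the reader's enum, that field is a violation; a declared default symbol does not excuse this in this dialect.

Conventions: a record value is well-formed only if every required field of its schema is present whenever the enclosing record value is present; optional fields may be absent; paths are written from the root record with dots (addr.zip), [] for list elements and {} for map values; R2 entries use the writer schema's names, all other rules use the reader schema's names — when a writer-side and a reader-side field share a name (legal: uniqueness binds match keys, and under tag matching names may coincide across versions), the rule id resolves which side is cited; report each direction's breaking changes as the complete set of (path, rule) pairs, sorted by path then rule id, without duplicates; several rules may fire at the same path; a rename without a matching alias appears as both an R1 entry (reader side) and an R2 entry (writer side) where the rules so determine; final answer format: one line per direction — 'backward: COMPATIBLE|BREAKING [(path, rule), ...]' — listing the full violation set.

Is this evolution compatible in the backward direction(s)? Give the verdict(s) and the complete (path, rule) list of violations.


backward: COMPATIBLE []

arrows below run writer -> reader for Invoice
checking backward for Invoice: reader v2 against writer v1:
  status <- severity (Priority -> Priority, writer optional)
  balance <- balance (float32 -> float32, writer required)
  attempts <- attempts (int64 -> int64, writer optional)
  score <- score (float32 -> float32, writer optional)
  latitude <- latitude (float32 -> float32, writer required)
  duration: no writer-side match
  height <- height (float64 -> float64, writer required)
  retries <- retries (int32 -> int32, writer optional)
  => no violations; backward on Invoice: COMPATIBLE
checking off the Invoice differences that do not matter here:
  renamed field severity to status in record Invoice (alias severity declared on the renamed field) -> no rule fires on it in Invoice's dialect; the asked verdict holds
  added field duration to record Invoice: required int32, tag 34, default 3 (in v2 it sits immediately before height) -> no rule fires on it in Invoice's dialect; the asked verdict holds
  field balance in record Invoice: required changed to optional -> fires only in the forward direction of Invoice, which is not asked here


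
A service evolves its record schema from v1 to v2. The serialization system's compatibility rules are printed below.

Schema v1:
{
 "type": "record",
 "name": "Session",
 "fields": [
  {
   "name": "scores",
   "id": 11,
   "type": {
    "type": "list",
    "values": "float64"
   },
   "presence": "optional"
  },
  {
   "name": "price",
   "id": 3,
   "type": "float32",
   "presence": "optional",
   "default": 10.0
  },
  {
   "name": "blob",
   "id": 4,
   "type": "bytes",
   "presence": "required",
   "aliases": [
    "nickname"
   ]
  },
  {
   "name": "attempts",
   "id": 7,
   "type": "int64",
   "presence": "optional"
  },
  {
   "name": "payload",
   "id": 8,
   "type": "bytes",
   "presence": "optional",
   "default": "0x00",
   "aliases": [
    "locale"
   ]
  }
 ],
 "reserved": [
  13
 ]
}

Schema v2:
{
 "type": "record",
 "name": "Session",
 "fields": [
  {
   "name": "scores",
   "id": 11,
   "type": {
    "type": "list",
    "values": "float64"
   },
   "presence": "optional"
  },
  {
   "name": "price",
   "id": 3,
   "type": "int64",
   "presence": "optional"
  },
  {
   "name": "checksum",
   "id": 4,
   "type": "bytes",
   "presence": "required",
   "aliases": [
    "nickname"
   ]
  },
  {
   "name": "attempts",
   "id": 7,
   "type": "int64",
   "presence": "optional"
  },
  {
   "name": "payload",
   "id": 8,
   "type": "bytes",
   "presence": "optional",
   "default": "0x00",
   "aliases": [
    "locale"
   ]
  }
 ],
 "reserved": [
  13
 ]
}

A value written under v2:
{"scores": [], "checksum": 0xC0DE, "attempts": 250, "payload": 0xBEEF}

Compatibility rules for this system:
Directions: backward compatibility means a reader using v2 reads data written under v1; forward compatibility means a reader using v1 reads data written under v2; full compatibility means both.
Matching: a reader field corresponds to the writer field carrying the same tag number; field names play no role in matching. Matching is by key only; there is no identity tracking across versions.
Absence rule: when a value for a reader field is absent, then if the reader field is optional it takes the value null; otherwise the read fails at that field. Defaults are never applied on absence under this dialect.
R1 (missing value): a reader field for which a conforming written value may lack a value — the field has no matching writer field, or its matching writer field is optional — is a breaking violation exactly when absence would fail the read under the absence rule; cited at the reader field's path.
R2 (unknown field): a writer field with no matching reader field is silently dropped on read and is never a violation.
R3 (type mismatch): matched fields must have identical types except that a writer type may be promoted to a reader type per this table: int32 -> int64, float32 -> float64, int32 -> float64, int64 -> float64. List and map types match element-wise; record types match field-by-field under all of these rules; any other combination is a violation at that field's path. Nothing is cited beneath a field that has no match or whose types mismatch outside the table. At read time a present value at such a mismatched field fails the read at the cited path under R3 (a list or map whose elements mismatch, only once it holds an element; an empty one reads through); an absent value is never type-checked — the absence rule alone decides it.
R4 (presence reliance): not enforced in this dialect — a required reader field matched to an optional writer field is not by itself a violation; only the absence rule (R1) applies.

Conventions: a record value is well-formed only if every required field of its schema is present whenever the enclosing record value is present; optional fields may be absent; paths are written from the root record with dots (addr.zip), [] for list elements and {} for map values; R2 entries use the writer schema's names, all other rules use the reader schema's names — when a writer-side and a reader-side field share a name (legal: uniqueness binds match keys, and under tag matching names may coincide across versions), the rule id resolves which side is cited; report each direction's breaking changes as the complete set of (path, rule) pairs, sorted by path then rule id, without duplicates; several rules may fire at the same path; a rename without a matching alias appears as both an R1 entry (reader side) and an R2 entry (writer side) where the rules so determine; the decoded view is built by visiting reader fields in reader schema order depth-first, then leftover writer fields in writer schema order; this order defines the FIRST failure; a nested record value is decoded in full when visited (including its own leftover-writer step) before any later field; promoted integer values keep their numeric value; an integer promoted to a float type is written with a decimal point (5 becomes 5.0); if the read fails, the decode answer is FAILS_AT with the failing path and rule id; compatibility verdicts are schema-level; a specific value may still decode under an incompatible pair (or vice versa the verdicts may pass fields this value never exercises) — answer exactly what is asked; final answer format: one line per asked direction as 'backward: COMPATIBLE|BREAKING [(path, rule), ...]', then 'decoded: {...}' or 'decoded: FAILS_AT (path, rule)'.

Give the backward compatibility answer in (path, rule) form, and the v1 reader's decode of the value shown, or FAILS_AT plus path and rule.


backward: BREAKING [(price, R3)]; decoded: {"scores": [], "price": null, "blob": 0xC0DE, "attempts": 250, "payload": 0xBEEF}

the writer's type comes first in each Session pair
backward analysis of Session with v2 as reader and v1 as writer:
  writer optional, list<float64> -> list<float64>: reader scores maps from writer scores
  writer optional, float32 -> int64: reader price maps from writer price
  writer required, bytes -> bytes: reader checksum maps from writer blob
  writer optional, int64 -> int64: reader attempts maps from writer attempts
  writer optional, bytes -> bytes: reader payload maps from writer payload
  rule R3 violated at price
  => backward: BREAKING (1)
decode walk for Session under reader schema v1:
  scores := []
  price := null (missing; optional => null)
  blob := 0xC0DE (from writer checksum)
  attempts := 250
  payload := 0xBEEF
  => decoded: {"scores": [], "price": null, "blob": 0xC0DE, "attempts": 250, "payload": 0xBEEF}
remaining Session differences; none change what is asked:
  renamed field blob to checksum in record Session -> inert for the asked Session verdict: nothing fires


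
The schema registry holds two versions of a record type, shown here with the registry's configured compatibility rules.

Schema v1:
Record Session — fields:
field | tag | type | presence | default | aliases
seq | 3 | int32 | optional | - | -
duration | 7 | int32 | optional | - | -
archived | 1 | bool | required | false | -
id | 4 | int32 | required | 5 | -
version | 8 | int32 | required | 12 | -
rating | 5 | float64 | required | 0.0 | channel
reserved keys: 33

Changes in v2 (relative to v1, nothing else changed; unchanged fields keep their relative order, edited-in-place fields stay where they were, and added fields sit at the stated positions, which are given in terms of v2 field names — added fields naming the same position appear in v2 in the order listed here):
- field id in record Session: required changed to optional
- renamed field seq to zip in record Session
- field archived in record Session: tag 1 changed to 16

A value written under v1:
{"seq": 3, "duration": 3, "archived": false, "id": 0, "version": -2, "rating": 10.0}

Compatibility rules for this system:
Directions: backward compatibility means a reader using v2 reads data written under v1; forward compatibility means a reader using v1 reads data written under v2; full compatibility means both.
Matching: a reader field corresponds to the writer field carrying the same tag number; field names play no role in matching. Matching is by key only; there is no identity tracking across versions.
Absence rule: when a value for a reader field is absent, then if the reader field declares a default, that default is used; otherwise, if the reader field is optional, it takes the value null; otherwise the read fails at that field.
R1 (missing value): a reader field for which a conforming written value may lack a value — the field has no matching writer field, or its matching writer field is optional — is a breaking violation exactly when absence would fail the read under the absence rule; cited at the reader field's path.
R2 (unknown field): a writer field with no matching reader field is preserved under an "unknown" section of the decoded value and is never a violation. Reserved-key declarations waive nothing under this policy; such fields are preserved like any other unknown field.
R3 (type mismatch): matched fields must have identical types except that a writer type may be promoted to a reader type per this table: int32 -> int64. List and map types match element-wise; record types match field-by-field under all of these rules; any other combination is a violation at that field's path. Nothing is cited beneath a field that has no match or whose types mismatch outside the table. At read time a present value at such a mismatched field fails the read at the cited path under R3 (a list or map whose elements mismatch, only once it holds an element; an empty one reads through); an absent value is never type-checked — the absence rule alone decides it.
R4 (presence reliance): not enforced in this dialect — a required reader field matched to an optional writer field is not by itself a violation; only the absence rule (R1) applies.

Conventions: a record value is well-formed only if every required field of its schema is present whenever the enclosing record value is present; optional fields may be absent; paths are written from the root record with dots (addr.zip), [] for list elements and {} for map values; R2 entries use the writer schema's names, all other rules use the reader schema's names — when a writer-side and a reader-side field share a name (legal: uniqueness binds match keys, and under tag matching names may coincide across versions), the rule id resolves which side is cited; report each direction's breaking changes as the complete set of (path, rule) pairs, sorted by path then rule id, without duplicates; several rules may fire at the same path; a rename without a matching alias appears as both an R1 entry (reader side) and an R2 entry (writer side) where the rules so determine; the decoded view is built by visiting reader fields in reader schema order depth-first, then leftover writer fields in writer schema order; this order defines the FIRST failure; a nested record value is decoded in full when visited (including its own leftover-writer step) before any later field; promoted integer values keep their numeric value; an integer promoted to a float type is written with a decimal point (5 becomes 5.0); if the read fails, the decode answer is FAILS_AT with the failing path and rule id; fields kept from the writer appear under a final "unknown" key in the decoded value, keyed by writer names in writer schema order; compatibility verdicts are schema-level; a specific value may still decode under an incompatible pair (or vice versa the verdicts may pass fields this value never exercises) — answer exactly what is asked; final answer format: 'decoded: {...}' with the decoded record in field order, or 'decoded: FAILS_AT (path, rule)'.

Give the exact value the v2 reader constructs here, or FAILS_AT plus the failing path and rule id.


the writer's type comes first in each Session pair
decode walk for Session under reader schema v2:
  zip := 3 (from writer seq)
  duration := 3
  archived := false (missing; default applied)
  id := 0
  version := -2
  rating := 10.0
  writer archived: kept under "unknown"
  => decoded: {"zip": 3, "duration": 3, "archived": false, "id": 0, "version": -2, "rating": 10.0, "unknown": {"archived": false}}
the other Session changes do not affect what is asked:
  field id in record Session: required changed to optional -> fires no rule on Session under this dialect and leaves the result unchanged

decoded: {"zip": 3, "duration": 3, "archived": false, "id": 0, "version": -2, "rating": 10.0, "unknown": {"archived": false}}


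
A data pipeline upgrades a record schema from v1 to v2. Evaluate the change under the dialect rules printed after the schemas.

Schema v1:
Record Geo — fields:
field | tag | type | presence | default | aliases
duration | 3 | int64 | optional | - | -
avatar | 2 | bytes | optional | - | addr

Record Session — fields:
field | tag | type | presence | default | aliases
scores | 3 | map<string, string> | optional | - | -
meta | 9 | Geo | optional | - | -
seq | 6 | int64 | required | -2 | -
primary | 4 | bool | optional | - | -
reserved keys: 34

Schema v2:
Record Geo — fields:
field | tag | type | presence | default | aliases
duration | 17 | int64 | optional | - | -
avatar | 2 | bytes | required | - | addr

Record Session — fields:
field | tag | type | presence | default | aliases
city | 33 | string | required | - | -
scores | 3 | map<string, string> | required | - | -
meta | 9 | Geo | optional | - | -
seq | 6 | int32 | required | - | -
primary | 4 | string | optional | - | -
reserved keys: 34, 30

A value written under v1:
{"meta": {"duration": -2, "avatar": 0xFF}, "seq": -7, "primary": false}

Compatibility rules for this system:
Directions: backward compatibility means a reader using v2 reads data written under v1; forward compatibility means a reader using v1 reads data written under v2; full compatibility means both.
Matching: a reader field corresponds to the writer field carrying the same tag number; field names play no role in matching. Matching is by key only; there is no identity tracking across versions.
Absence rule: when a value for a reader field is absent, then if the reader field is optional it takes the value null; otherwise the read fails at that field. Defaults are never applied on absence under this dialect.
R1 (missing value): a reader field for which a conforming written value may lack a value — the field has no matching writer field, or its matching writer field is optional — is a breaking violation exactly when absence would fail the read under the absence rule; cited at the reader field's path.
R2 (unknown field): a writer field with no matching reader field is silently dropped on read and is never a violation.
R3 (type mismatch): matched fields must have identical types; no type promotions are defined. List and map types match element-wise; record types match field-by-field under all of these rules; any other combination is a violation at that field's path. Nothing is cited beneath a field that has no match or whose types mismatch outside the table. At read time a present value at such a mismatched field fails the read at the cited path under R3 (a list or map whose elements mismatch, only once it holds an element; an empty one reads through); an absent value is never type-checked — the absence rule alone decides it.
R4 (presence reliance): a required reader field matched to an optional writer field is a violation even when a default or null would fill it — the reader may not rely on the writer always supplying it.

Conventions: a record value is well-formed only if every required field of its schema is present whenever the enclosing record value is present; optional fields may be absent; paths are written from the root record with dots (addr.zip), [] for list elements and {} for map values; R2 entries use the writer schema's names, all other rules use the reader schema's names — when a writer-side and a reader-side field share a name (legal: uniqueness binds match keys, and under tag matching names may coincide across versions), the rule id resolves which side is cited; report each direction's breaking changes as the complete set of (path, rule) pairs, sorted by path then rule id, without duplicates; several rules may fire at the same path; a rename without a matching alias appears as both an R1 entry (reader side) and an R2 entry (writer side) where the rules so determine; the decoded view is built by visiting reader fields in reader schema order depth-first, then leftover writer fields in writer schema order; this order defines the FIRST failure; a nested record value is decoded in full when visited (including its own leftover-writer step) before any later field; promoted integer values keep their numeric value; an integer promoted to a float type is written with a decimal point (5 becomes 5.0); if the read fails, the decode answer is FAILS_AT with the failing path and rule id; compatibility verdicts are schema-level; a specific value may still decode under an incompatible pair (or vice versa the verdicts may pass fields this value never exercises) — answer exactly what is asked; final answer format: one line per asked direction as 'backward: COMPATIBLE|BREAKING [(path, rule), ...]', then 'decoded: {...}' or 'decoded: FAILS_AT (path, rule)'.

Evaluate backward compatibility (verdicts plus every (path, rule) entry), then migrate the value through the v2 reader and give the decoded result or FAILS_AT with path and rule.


backward: BREAKING [(city, R1), (meta.avatar, R1), (meta.avatar, R4), (primary, R3), (scores, R1), (scores, R4), (seq, R3)]; decoded: FAILS_AT (city, R1)

the writer's type comes first in each Session pair
backward analysis of Session with v2 as reader and v1 as writer:
  city: no writer match
  map<string, string> -> map<string, string>, writer optional: scores aligns to scores
  Geo -> Geo, writer optional: meta aligns to meta
  int64 -> int32, writer required: seq aligns to seq
  bool -> string, writer optional: primary aligns to primary
  meta.duration: no writer match
  bytes -> bytes, writer optional: meta.avatar aligns to meta.avatar
  writer meta.duration: unknown to reader
  R1 fires at city
  R1 fires at meta.avatar
  R4 fires at meta.avatar
  R3 fires at primary
  R1 fires at scores
  R4 fires at scores
  R3 fires at seq
  => backward: BREAKING (7)
decode walk for Session under reader schema v2:
  read fails at city under R1 (no fill)
  => FAILS_AT (city, R1)
remaining Session differences; none change what is asked:
  field duration in record Geo: tag 3 changed to 17 -> fires no rule on Session, leaving the asked answer as it is


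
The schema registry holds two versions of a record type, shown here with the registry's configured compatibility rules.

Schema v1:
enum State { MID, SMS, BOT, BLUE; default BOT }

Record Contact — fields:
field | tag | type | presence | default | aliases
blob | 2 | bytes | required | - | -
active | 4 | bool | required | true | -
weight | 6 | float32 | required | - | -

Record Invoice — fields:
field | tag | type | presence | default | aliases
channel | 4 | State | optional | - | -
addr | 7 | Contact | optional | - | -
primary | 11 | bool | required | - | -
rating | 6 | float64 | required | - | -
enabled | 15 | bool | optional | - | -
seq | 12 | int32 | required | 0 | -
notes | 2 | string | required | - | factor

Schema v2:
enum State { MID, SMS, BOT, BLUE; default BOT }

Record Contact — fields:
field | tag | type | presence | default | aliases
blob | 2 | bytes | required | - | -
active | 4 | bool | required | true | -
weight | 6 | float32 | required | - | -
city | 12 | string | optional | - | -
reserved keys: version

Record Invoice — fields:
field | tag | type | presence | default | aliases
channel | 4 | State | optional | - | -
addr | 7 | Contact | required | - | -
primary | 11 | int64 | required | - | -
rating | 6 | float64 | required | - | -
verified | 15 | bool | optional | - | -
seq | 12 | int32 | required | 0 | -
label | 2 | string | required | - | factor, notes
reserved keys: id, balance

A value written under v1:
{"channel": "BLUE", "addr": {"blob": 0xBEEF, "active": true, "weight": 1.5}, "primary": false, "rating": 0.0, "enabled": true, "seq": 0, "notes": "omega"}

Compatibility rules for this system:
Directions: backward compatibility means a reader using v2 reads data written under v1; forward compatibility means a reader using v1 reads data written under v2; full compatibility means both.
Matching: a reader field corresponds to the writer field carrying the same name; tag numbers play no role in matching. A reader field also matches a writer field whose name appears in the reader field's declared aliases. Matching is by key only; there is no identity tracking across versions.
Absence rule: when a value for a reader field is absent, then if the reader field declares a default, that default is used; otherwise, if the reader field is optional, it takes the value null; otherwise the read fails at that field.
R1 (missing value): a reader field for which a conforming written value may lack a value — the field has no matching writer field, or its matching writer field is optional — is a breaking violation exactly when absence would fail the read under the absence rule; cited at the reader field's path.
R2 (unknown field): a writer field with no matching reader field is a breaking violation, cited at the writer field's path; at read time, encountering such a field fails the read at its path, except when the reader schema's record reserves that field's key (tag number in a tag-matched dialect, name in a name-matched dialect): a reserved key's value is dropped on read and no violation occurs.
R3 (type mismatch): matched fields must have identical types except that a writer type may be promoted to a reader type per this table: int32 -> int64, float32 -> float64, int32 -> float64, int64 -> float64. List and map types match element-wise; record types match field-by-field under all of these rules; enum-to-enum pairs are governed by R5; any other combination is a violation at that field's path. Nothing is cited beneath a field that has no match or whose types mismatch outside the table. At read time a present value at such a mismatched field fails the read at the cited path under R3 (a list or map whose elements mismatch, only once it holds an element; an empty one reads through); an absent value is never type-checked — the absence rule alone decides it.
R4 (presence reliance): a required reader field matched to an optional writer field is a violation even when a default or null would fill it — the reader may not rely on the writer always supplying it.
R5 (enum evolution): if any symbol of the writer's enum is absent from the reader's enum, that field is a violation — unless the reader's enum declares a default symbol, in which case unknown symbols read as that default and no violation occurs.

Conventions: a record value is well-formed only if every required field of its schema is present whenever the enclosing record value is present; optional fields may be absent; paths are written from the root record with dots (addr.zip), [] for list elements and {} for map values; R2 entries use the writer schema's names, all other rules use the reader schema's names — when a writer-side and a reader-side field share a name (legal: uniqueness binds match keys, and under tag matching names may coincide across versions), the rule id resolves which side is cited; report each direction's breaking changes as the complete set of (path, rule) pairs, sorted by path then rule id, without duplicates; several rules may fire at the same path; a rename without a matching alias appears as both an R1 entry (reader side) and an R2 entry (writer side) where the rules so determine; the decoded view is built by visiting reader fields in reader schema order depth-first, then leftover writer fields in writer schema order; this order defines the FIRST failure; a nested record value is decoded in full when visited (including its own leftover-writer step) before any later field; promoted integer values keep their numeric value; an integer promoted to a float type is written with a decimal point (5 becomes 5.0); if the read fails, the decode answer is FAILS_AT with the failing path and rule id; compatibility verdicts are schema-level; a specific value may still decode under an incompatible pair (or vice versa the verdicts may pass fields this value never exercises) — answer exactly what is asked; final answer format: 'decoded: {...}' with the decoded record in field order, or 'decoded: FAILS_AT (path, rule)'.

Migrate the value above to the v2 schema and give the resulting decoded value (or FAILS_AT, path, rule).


decoded: FAILS_AT (primary, R3)

each type pair in Invoice: writer, then reader
decode walk for Invoice under reader schema v2:
  channel := "BLUE"
  addr.blob := 0xBEEF
  addr.active := true
  addr.weight := 1.5
  addr.city := null (missing; optional => null)
  read fails at primary under R3
  => FAILS_AT (primary, R3)
checking off the Invoice differences that do not matter here:
  renamed field enabled to verified in record Invoice -> changes Invoice's schema-level verdicts only — the decode of this value is the same
  renamed field notes to label in record Invoice (alias notes declared on the renamed field) -> changes Invoice's schema-level verdicts only — the decode of this value is the same
  added field city to record Contact: optional string, tag 12 (in v2 it sits last) -> changes Invoice's schema-level verdicts only — the decode of this value is the same
  field addr in record Invoice: optional changed to required -> changes Invoice's schema-level verdicts only — the decode of this value is the same


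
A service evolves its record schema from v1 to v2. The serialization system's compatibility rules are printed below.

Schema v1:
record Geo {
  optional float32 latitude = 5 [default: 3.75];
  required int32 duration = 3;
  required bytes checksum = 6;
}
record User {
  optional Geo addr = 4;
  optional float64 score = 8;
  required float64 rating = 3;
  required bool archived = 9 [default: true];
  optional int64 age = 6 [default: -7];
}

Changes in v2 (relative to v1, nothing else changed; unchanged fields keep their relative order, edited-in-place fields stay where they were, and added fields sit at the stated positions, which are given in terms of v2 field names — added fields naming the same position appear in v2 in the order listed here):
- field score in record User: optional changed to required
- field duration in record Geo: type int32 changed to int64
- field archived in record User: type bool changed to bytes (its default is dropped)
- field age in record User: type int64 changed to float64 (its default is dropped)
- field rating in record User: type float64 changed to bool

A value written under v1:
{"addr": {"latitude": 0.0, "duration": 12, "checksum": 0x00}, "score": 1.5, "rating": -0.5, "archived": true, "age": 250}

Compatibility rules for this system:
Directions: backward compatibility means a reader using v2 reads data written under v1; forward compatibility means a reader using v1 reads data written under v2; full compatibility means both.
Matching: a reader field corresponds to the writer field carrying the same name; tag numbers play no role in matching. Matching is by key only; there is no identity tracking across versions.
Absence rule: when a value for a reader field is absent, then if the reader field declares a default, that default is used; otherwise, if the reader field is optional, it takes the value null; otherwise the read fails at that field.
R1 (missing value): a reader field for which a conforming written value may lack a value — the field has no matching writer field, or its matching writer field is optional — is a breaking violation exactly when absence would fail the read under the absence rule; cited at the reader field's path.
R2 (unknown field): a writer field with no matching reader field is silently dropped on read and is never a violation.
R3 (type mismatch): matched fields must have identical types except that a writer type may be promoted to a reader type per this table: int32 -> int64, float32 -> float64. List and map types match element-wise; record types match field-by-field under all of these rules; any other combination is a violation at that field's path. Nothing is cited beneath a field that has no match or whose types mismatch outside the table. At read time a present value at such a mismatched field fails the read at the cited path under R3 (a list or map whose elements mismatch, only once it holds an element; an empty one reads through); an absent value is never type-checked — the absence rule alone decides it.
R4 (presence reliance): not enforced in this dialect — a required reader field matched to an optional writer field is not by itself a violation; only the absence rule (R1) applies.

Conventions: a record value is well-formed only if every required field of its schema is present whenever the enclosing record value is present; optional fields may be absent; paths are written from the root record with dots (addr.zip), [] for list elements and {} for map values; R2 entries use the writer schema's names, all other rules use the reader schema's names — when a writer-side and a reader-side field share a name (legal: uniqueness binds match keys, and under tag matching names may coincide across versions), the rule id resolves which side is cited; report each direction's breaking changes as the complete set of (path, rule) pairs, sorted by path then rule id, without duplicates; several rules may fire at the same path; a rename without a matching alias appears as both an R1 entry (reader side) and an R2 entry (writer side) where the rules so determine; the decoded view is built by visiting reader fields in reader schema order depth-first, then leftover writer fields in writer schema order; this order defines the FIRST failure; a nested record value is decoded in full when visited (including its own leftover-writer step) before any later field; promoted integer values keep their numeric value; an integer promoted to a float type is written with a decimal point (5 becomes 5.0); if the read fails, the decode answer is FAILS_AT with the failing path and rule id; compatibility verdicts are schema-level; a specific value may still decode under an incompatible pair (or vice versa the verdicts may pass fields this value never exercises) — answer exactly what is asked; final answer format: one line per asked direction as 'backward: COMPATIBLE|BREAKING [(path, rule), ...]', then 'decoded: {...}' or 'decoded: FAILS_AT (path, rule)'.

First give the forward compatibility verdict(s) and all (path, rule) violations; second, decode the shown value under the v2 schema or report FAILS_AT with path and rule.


forward: BREAKING [(addr.duration, R3), (age, R3), (archived, R3), (rating, R3)]; decoded: FAILS_AT (rating, R3)

each type pair in User: writer, then reader
forward pass over User, reader schema v1, writer schema v2:
  addr: paired with writer addr (Geo -> Geo; writer optional)
  score: paired with writer score (float64 -> float64; writer required)
  rating: paired with writer rating (bool -> float64; writer required)
  archived: paired with writer archived (bytes -> bool; writer required)
  age: paired with writer age (float64 -> int64; writer optional)
  addr.latitude: paired with writer addr.latitude (float32 -> float32; writer optional)
  addr.duration: paired with writer addr.duration (int64 -> int32; writer required)
  addr.checksum: paired with writer addr.checksum (bytes -> bytes; writer required)
  violation R3 at addr.duration
  violation R3 at age
  violation R3 at archived
  violation R3 at rating
  => 4 violation(s): forward is BREAKING for User
decode (reader v2):
  addr.latitude := 0.0
  addr.duration := 12 (int32 -> int64)
  addr.checksum := 0x00
  score := 1.5
  read fails at rating under R3
  => FAILS_AT (rating, R3)
diffs on User not affecting the asked answer:
  field score in record User: optional changed to required -> fires only in the backward direction of User, which is not asked here


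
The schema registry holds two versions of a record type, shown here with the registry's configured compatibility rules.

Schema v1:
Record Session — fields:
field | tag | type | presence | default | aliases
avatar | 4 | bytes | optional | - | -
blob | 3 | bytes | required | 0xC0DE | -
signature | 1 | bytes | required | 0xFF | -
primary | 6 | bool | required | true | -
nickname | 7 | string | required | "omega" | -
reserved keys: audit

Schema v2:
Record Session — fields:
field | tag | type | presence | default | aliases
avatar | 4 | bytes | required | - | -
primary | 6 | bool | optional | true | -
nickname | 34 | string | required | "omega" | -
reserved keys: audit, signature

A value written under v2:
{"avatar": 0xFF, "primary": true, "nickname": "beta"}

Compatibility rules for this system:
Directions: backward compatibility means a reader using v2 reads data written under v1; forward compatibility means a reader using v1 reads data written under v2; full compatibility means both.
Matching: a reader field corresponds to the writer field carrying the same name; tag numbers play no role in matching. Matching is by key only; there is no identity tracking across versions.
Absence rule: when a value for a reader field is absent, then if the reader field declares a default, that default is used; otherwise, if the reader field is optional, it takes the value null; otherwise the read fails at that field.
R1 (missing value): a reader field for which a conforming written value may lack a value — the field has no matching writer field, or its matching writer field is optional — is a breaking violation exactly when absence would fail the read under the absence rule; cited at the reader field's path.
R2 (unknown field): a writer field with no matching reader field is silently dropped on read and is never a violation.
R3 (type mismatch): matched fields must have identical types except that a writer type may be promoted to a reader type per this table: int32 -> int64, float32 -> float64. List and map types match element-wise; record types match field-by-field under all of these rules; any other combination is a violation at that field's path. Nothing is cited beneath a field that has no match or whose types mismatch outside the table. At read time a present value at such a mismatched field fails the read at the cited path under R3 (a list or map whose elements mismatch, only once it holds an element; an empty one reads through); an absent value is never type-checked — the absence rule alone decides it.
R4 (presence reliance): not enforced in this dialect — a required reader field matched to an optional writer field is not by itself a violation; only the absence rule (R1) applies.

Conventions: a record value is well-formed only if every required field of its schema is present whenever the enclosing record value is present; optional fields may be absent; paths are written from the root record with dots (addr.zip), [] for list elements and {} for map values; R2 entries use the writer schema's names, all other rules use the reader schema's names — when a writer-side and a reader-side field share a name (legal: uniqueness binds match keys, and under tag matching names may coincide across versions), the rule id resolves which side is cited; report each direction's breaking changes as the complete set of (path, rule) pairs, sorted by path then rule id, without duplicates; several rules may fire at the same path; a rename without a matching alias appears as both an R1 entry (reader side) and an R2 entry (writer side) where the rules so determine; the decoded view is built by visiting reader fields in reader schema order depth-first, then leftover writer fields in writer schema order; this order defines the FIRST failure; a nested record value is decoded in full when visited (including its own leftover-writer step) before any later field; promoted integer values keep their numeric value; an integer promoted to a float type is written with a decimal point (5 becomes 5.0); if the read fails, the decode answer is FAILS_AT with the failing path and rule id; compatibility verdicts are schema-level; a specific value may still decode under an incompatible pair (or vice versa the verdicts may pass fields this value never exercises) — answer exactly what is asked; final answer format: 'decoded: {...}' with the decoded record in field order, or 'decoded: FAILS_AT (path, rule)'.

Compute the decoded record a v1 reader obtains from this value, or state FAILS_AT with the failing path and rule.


arrows below run writer -> reader for Session
decode (reader v1):
  avatar := 0xFF
  blob := 0xC0DE (missing; default applied)
  signature := 0xFF (missing; default applied)
  primary := true
  nickname := "beta"
  => decoded: {"avatar": 0xFF, "blob": 0xC0DE, "signature": 0xFF, "primary": true, "nickname": "beta"}
the other Session changes do not affect what is asked:
  removed field blob from record Session -> inert under this dialect — no rule fires on Session and the result does not move
  removed field signature from record Session (its key "signature" joins the reserved list) -> inert under this dialect — no rule fires on Session and the result does not move
  field primary in record Session: required changed to optional -> inert under this dialect — no rule fires on Session and the result does not move
  field nickname in record Session: tag 7 changed to 34 -> inert under this dialect — no rule fires on Session and the result does not move
  field avatar in record Session: optional changed to required -> changes Session's schema-level verdicts only — the decode of this value is the same

decoded: {"avatar": 0xFF, "blob": 0xC0DE, "signature": 0xFF, "primary": true, "nickname": "beta"}
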